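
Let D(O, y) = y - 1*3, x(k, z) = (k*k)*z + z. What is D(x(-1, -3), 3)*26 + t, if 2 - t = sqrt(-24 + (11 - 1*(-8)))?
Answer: 2 - I*sqrt(5) ≈ 2.0 - 2.2361*I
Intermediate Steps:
x(k, z) = z + z*k**2 (x(k, z) = k**2*z + z = z*k**2 + z = z + z*k**2)
D(O, y) = -3 + y (D(O, y) = y - 3 = -3 + y)
t = 2 - I*sqrt(5) (t = 2 - sqrt(-24 + (11 - 1*(-8))) = 2 - sqrt(-24 + (11 + 8)) = 2 - sqrt(-24 + 19) = 2 - sqrt(-5) = 2 - I*sqrt(5) ≈ 2.0 - 2.2361*I)
D(x(-1, -3), 3)*26 + t = (-3 + 3)*26 + (2 - I*sqrt(5)) = 0*26 + (2 - I*sqrt(5)) = 0 + (2 - I*sqrt(5)) = 2 - I*sqrt(5)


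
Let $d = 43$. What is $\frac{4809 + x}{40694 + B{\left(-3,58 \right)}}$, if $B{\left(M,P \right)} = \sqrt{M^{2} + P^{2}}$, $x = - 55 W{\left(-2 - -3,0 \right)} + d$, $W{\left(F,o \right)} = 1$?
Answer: $\frac{21689902}{183999807} - \frac{533 \sqrt{3373}}{183999807} \approx 0.11771$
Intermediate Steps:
$x = -12$ ($x = \left(-55\right) 1 + 43 = -55 + 43 = -12$)
$\frac{4809 + x}{40694 + B{\left(-3,58 \right)}} = \frac{4809 - 12}{40694 + \sqrt{\left(-3\right)^{2} + 58^{2}}} = \frac{4797}{40694 + \sqrt{9 + 3364}} = \frac{4797}{40694 + \sqrt{3373}}$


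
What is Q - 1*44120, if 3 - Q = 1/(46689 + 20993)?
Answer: -2985926795/67682 ≈ -44117.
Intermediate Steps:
Q = 203045/67682 (Q = 3 - 1/(46689 + 20993) = 3 - 1/67682 = 203045/67682 ≈ 3.0000)
Q - 1*44120 = 203045/67682 - 1*44120 = 203045/67682 - 44120 = -2985926795/67682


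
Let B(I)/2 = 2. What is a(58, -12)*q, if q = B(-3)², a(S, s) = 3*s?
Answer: -576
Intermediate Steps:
B(I) = 4 (B(I) = 2*2 = 4)
q = 16 (q = 4² = 16)
a(58, -12)*q = (3*(-12))*16 = -36*16 = -576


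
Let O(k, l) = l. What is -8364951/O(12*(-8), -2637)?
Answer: 929439/293 ≈ 3172.1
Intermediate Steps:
-8364951/O(12*(-8), -2637) = -8364951/(-2637) = -8364951*(-1/2637) = 929439/293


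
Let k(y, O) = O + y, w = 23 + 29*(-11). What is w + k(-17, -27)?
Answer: -340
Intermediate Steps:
w = -296 (w = 23 - 319 = -296)
w + k(-17, -27) = -296 + (-27 - 17) = -296 - 44 = -340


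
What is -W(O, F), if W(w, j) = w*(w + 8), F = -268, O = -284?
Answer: -78384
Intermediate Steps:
W(w, j) = w*(8 + w)
-W(O, F) = -(-284)*(8 - 284) = -(-284)*(-276) = -1*78384 = -78384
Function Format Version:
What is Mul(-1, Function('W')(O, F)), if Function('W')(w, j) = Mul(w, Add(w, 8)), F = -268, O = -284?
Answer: -78384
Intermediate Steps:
Function('W')(w, j) = Mul(w, Add(8, w))
Mul(-1, Function('W')(O, F)) = Mul(-1, Mul(-284, Add(8, -284))) = Mul(-1, Mul(-284, -276)) = Mul(-1, 78384) = -78384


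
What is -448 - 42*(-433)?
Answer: 17738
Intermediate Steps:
-448 - 42*(-433) = -448 + 18186 = 17738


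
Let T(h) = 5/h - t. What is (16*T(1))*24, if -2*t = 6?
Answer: 3072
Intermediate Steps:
t = -3 (t = -½*6 = -3)
T(h) = 3 + 5/h (T(h) = 5/h - 1*(-3) = 5/h + 3 = 3 + 5/h)
(16*T(1))*24 = (16*(3 + 5/1))*24 = (16*(3 + 5*1))*24 = (16*(3 + 5))*24 = (16*8)*24 = 128*24 = 3072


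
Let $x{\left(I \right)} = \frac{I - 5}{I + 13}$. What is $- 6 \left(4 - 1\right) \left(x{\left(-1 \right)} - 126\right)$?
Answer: $2277$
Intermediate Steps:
$x{\left(I \right)} = \frac{-5 + I}{13 + I}$
$- 6 \left(4 - 1\right) \left(x{\left(-1 \right)} - 126\right) = - 6 \left(4 - 1\right) \left(\frac{-5 - 1}{13 - 1} - 126\right) = \left(-6\right) 3 \left(\frac{1}{12} \left(-6\right) - 126\right) = - 18 \left(\frac{1}{12} \left(-6\right) - 126\right) = - 18 \left(- \frac{1}{2} - 126\right) = \left(-18\right) \left(- \frac{253}{2}\right) = 2277$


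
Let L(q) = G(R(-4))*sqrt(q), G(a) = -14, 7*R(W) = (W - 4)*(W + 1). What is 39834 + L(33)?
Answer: 39834 - 14*sqrt(33) ≈ 39754.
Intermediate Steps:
R(W) = (1 + W)*(-4 + W)/7 (R(W) = ((W - 4)*(W + 1))/7 = ((-4 + W)*(1 + W))/7 = ((1 + W)*(-4 + W))/7 = (1 + W)*(-4 + W)/7)
L(q) = -14*sqrt(q)
39834 + L(33) = 39834 - 14*sqrt(33)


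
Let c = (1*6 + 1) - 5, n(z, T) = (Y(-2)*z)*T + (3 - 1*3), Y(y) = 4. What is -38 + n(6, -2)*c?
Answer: -134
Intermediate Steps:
n(z, T) = 4*T*z (n(z, T) = (4*z)*T + (3 - 1*3) = 4*T*z + (3 - 3) = 4*T*z + 0 = 4*T*z)
c = 2 (c = (6 + 1) - 5 = 7 - 5 = 2)
-38 + n(6, -2)*c = -38 + (4*(-2)*6)*2 = -38 - 48*2 = -38 - 96 = -134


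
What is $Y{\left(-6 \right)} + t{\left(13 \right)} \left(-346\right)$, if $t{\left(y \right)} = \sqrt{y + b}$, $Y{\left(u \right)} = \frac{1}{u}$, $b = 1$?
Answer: $- \frac{1}{6} - 346 \sqrt{14} \approx -1294.8$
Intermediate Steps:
$t{\left(y \right)} = \sqrt{1 + y}$ ($t{\left(y \right)} = \sqrt{y + 1} = \sqrt{1 + y}$)
$Y{\left(-6 \right)} + t{\left(13 \right)} \left(-346\right) = \frac{1}{-6} + \sqrt{1 + 13} \left(-346\right) = - \frac{1}{6} + \sqrt{14} \left(-346\right) = - \frac{1}{6} - 346 \sqrt{14}$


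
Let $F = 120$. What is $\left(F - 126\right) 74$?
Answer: $-444$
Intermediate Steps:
$\left(F - 126\right) 74 = \left(120 - 126\right) 74 = \left(-6\right) 74 = -444$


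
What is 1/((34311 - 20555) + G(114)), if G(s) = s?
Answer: 1/13870 ≈ 7.2098e-5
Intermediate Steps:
1/((34311 - 20555) + G(114)) = 1/((34311 - 20555) + 114) = 1/(13756 + 114) = 1/13870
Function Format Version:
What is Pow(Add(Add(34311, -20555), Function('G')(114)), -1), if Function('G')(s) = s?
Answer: Rational(1, 13870) ≈ 7.2098e-5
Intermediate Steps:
Pow(Add(Add(34311, -20555), Function('G')(114)), -1) = Pow(Add(Add(34311, -20555), 114), -1) = Pow(Add(13756, 114), -1) = Pow(13870, -1) = Rational(1, 13870)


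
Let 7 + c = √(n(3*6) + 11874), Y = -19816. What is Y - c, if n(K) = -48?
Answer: -19809 - 9*√146 ≈ -19918.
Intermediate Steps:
c = -7 + 9*√146 (c = -7 + √(-48 + 11874) = -7 + √11826 = -7 + 9*√146 ≈ 101.75)
Y - c = -19816 - (-7 + 9*√146) = -19816 + (7 - 9*√146) = -19809 - 9*√146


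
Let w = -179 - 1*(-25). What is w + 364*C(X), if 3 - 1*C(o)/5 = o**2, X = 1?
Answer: 3486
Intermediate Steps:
C(o) = 15 - 5*o**2
w = -154 (w = -179 + 25 = -154)
w + 364*C(X) = -154 + 364*(15 - 5*1**2) = -154 + 364*(15 - 5*1) = -154 + 364*(15 - 5) = -154 + 364*10 = -154 + 3640 = 3486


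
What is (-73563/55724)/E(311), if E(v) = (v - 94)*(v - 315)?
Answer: 339/222896 ≈ 0.0015209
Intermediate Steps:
E(v) = (-315 + v)*(-94 + v) (E(v) = (-94 + v)*(-315 + v) = (-315 + v)*(-94 + v))
(-73563/55724)/E(311) = (-73563/55724)/(29610 + 311**2 - 409*311) = (-73563*1/55724)/(29610 + 96721 - 127199) = -73563/55724/(-868) = -73563/55724*(-1/868) = 339/222896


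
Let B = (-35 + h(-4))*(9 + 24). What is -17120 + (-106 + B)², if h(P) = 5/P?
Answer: 26859761/16 ≈ 1.6787e+6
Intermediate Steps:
B = -4785/4 (B = (-35 + 5/(-4))*(9 + 24) = (-35 + 5*(-¼))*33 = (-35 - 5/4)*33 = -145/4*33 = -4785/4 ≈ -1196.3)
-17120 + (-106 + B)² = -17120 + (-106 - 4785/4)² = -17120 + (-5209/4)² = -17120 + 27133681/16 = 26859761/16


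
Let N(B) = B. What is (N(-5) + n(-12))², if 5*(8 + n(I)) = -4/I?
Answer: 37636/225 ≈ 167.27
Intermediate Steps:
n(I) = -8 - 4/(5*I) (n(I) = -8 + (-4/I)/5 = -8 - 4/(5*I))
(N(-5) + n(-12))² = (-5 + (-8 - ⅘/(-12)))² = (-5 + (-8 - ⅘*(-1/12)))² = (-5 + (-8 + 1/15))² = (-5 - 119/15)² = (-194/15)² = 37636/225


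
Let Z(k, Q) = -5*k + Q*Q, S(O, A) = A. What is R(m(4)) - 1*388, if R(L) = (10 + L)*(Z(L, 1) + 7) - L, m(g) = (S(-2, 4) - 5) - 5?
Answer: -230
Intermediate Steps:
m(g) = -6 (m(g) = (4 - 5) - 5 = -1 - 5 = -6)
Z(k, Q) = Q**2 - 5*k (Z(k, Q) = -5*k + Q**2 = Q**2 - 5*k)
R(L) = -L + (8 - 5*L)*(10 + L) (R(L) = (10 + L)*((1**2 - 5*L) + 7) - L = (10 + L)*((1 - 5*L) + 7) - L = (10 + L)*(8 - 5*L) - L = (8 - 5*L)*(10 + L) - L = -L + (8 - 5*L)*(10 + L))
R(m(4)) - 1*388 = (80 - 43*(-6) - 5*(-6)**2) - 1*388 = (80 + 258 - 5*36) - 388 = (80 + 258 - 180) - 388 = 158 - 388 = -230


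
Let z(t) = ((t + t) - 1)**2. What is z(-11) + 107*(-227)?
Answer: -23760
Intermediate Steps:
z(t) = (-1 + 2*t)**2 (z(t) = (2*t - 1)**2 = (-1 + 2*t)**2)
z(-11) + 107*(-227) = (-1 + 2*(-11))**2 + 107*(-227) = (-1 - 22)**2 - 24289 = (-23)**2 - 24289 = 529 - 24289 = -23760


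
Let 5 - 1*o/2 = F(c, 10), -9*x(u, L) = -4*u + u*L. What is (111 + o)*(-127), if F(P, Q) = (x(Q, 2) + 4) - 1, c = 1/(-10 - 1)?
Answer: -126365/9 ≈ -14041.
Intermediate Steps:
c = -1/11 (c = 1/(-11) = -1/11 ≈ -0.090909)
x(u, L) = 4*u/9 - L*u/9 (x(u, L) = -(-4*u + u*L)/9 = -(-4*u + L*u)/9 = 4*u/9 - L*u/9)
F(P, Q) = 3 + 2*Q/9 (F(P, Q) = (Q*(4 - 1*2)/9 + 4) - 1 = (Q*(4 - 2)/9 + 4) - 1 = ((⅑)*Q*2 + 4) - 1 = (2*Q/9 + 4) - 1 = (4 + 2*Q/9) - 1 = 3 + 2*Q/9)
o = -4/9 (o = 10 - 2*(3 + (2/9)*10) = 10 - 2*(3 + 20/9) = 10 - 2*47/9 = 10 - 94/9 = -4/9 ≈ -0.44444)
(111 + o)*(-127) = (111 - 4/9)*(-127) = (995/9)*(-127) = -126365/9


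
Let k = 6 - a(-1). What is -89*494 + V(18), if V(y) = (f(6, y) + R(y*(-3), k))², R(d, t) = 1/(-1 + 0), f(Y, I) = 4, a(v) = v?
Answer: -43957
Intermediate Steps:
k = 7 (k = 6 - 1*(-1) = 6 + 1 = 7)
R(d, t) = -1 (R(d, t) = 1/(-1) = -1)
V(y) = 9 (V(y) = (4 - 1)² = 3² = 9)
-89*494 + V(18) = -89*494 + 9 = -43966 + 9 = -43957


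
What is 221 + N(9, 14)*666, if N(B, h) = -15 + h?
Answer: -445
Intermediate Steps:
221 + N(9, 14)*666 = 221 + (-15 + 14)*666 = 221 - 1*666 = 221 - 666 = -445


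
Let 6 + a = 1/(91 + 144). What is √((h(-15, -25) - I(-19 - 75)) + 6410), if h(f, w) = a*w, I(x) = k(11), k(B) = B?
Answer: √14466506/47 ≈ 80.925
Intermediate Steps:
I(x) = 11
a = -1409/235 (a = -6 + 1/(91 + 144) = -6 + 1/235 = -1409/235 ≈ -5.9957)
h(f, w) = -1409*w/235
√((h(-15, -25) - I(-19 - 75)) + 6410) = √((-1409/235*(-25) - 1*11) + 6410) = √((7045/47 - 11) + 6410) = √(6528/47 + 6410) = √(307798/47) = √14466506/47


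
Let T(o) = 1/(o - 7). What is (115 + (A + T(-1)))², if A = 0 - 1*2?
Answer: 815409/64 ≈ 12741.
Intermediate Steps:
T(o) = 1/(-7 + o)
A = -2 (A = 0 - 2 = -2)
(115 + (A + T(-1)))² = (115 + (-2 + 1/(-7 - 1)))² = (115 + (-2 + 1/(-8)))² = (115 + (-2 - ⅛))² = (115 - 17/8)² = (903/8)² = 815409/64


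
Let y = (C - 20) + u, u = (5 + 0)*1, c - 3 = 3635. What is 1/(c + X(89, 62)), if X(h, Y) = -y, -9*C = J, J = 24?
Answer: 3/10967 ≈ 0.00027355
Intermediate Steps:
c = 3638 (c = 3 + 3635 = 3638)
C = -8/3 (C = -⅑*24 = -8/3 ≈ -2.6667)
u = 5 (u = 5*1 = 5)
y = -53/3 (y = (-8/3 - 20) + 5 = -68/3 + 5 = -53/3 ≈ -17.667)
X(h, Y) = 53/3 (X(h, Y) = -1*(-53/3) = 53/3)
1/(c + X(89, 62)) = 1/(3638 + 53/3) = 1/(10967/3) = 3/10967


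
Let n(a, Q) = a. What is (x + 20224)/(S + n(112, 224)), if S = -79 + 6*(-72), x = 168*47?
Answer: -1480/21 ≈ -70.476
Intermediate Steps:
x = 7896
S = -511 (S = -79 - 432 = -511)
(x + 20224)/(S + n(112, 224)) = (7896 + 20224)/(-511 + 112) = 28120/(-399) = 28120*(-1/399) = -1480/21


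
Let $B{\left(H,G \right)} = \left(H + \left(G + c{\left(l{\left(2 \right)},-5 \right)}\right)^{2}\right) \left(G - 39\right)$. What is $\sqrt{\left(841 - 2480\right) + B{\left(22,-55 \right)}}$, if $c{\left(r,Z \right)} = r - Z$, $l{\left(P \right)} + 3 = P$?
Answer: $i \sqrt{248201} \approx 498.2 i$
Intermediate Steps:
$l{\left(P \right)} = -3 + P$
$B{\left(H,G \right)} = \left(-39 + G\right) \left(H + \left(4 + G\right)^{2}\right)$ ($B{\left(H,G \right)} = \left(H + \left(G + \left(\left(-3 + 2\right) - -5\right)\right)^{2}\right) \left(G - 39\right) = \left(H + \left(G + \left(-1 + 5\right)\right)^{2}\right) \left(-39 + G\right) = \left(H + \left(G + 4\right)^{2}\right) \left(-39 + G\right) = \left(H + \left(4 + G\right)^{2}\right) \left(-39 + G\right) = \left(-39 + G\right) \left(H + \left(4 + G\right)^{2}\right)$)
$\sqrt{\left(841 - 2480\right) + B{\left(22,-55 \right)}} = \sqrt{\left(841 - 2480\right) - \left(2068 + 94 \left(4 - 55\right)^{2}\right)} = \sqrt{-1639 - \left(2068 + 244494\right)} = \sqrt{-1639 - 246562} = \sqrt{-248201} = i \sqrt{248201}$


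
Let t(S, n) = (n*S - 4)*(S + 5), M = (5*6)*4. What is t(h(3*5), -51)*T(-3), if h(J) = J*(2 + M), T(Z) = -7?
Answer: 1198875230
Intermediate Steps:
M = 120 (M = 30*4 = 120)
h(J) = 122*J (h(J) = J*(2 + 120) = J*122 = 122*J)
t(S, n) = (-4 + S*n)*(5 + S) (t(S, n) = (S*n - 4)*(5 + S) = (-4 + S*n)*(5 + S))
t(h(3*5), -51)*T(-3) = (-20 - 488*3*5 - 51*(122*(3*5))² + 5*(122*(3*5))*(-51))*(-7) = (-20 - 488*15 - 51*(122*15)² + 5*(122*15)*(-51))*(-7) = (-20 - 4*1830 - 51*1830² + 5*1830*(-51))*(-7) = (-20 - 7320 - 51*3348900 - 466650)*(-7) = (-20 - 7320 - 170793900 - 466650)*(-7) = -171267890*(-7) = 1198875230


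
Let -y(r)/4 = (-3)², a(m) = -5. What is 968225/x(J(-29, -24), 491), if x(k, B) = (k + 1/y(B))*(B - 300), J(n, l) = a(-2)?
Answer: -34856100/34571 ≈ -1008.2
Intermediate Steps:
y(r) = -36 (y(r) = -4*(-3)² = -4*9 = -36)
J(n, l) = -5
x(k, B) = (-300 + B)*(-1/36 + k) (x(k, B) = (k + 1/(-36))*(B - 300) = (k - 1/36)*(-300 + B) = (-1/36 + k)*(-300 + B) = (-300 + B)*(-1/36 + k))
968225/x(J(-29, -24), 491) = 968225/(25/3 - 1/36*491 - 5*(-300 + 491)) = 968225/(25/3 - 491/36 - 5*191) = 968225/(25/3 - 491/36 - 955) = 968225/(-34571/36) = 968225*(-36/34571) = -34856100/34571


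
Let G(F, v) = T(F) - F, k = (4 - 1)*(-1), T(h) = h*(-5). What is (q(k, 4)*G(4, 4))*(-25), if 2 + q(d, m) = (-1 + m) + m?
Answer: 3000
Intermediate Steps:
T(h) = -5*h
k = -3 (k = 3*(-1) = -3)
q(d, m) = -3 + 2*m (q(d, m) = -2 + ((-1 + m) + m) = -2 + (-1 + 2*m) = -3 + 2*m)
G(F, v) = -6*F (G(F, v) = -5*F - F = -6*F)
(q(k, 4)*G(4, 4))*(-25) = ((-3 + 2*4)*(-6*4))*(-25) = ((-3 + 8)*(-24))*(-25) = (5*(-24))*(-25) = -120*(-25) = 3000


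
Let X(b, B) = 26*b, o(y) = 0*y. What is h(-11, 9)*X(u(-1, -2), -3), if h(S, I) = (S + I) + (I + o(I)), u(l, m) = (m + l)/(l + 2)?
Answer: -546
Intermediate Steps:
u(l, m) = (l + m)/(2 + l)
o(y) = 0
h(S, I) = S + 2*I (h(S, I) = (S + I) + (I + 0) = (I + S) + I = S + 2*I)
h(-11, 9)*X(u(-1, -2), -3) = (-11 + 2*9)*(26*((-1 - 2)/(2 - 1))) = (-11 + 18)*(26*(-3/1)) = 7*(26*(1*(-3))) = 7*(26*(-3)) = 7*(-78) = -546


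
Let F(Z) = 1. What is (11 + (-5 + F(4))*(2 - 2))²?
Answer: 121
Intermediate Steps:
(11 + (-5 + F(4))*(2 - 2))² = (11 + (-5 + 1)*(2 - 2))² = (11 - 4*0)² = (11 + 0)² = 11² = 121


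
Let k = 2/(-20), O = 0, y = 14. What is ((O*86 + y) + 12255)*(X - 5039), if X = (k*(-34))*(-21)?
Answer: -313497488/5 ≈ -6.2700e+7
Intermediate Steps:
k = -⅒ (k = 2*(-1/20) = -⅒ ≈ -0.10000)
X = -357/5 (X = -⅒*(-34)*(-21) = (17/5)*(-21) = -357/5 ≈ -71.400)
((O*86 + y) + 12255)*(X - 5039) = ((0*86 + 14) + 12255)*(-357/5 - 5039) = ((0 + 14) + 12255)*(-25552/5) = (14 + 12255)*(-25552/5) = 12269*(-25552/5) = -313497488/5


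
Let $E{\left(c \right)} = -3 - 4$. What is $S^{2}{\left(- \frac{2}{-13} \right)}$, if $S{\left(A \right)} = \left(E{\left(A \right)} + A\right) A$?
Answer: $\frac{31684}{28561} \approx 1.1093$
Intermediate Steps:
$E{\left(c \right)} = -7$
$S{\left(A \right)} = A \left(-7 + A\right)$ ($S{\left(A \right)} = \left(-7 + A\right) A = A \left(-7 + A\right)$)
$S^{2}{\left(- \frac{2}{-13} \right)} = \left(- \frac{2}{-13} \left(-7 - \frac{2}{-13}\right)\right)^{2} = \left(\left(-2\right) \left(- \frac{1}{13}\right) \left(-7 - - \frac{2}{13}\right)\right)^{2} = \left(\frac{2 \left(-7 + \frac{2}{13}\right)}{13}\right)^{2} = \left(\frac{2}{13} \left(- \frac{89}{13}\right)\right)^{2} = \left(- \frac{178}{169}\right)^{2} = \frac{31684}{28561}$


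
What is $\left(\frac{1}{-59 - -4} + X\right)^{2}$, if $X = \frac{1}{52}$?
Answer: $\frac{9}{8179600} \approx 1.1003 \cdot 10^{-6}$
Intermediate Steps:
$X = \frac{1}{52} \approx 0.019231$
$\left(\frac{1}{-59 - -4} + X\right)^{2} = \left(\frac{1}{-59 - -4} + \frac{1}{52}\right)^{2} = \left(\frac{1}{-59 + 4} + \frac{1}{52}\right)^{2} = \left(\frac{1}{-55} + \frac{1}{52}\right)^{2} = \left(- \frac{1}{55} + \frac{1}{52}\right)^{2} = \left(\frac{3}{2860}\right)^{2} = \frac{9}{8179600}$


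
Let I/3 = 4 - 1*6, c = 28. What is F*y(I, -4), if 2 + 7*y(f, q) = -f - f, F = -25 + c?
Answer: 30/7 ≈ 4.2857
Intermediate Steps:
F = 3 (F = -25 + 28 = 3)
I = -6 (I = 3*(4 - 1*6) = 3*(4 - 6) = 3*(-2) = -6)
y(f, q) = -2/7 - 2*f/7 (y(f, q) = -2/7 + (-f - f)/7 = -2/7 + (-2*f)/7 = -2/7 - 2*f/7)
F*y(I, -4) = 3*(-2/7 - 2/7*(-6)) = 3*(-2/7 + 12/7) = 3*(10/7) = 30/7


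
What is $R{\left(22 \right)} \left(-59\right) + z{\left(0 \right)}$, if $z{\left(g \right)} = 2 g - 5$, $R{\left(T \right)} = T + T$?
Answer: $-2601$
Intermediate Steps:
$R{\left(T \right)} = 2 T$
$z{\left(g \right)} = -5 + 2 g$
$R{\left(22 \right)} \left(-59\right) + z{\left(0 \right)} = 2 \cdot 22 \left(-59\right) + \left(-5 + 2 \cdot 0\right) = 44 \left(-59\right) + \left(-5 + 0\right) = -2596 - 5 = -2601$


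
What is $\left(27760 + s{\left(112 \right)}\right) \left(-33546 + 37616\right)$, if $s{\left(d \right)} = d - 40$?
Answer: $113276240$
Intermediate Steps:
$s{\left(d \right)} = -40 + d$ ($s{\left(d \right)} = d - 40 = -40 + d$)
$\left(27760 + s{\left(112 \right)}\right) \left(-33546 + 37616\right) = \left(27760 + \left(-40 + 112\right)\right) \left(-33546 + 37616\right) = \left(27760 + 72\right) 4070 = 27832 \cdot 4070 = 113276240$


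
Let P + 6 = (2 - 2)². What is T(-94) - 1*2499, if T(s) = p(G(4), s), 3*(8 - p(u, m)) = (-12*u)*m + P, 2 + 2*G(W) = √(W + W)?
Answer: -2113 - 376*√2 ≈ -2644.7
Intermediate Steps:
G(W) = -1 + √2*√W/2 (G(W) = -1 + √(W + W)/2 = -1 + √(2*W)/2 = -1 + (√2*√W)/2 = -1 + √2*√W/2)
P = -6 (P = -6 + (2 - 2)² = -6 + 0² = -6 + 0 = -6)
p(u, m) = 10 + 4*m*u (p(u, m) = 8 - ((-12*u)*m - 6)/3 = 8 - (-12*m*u - 6)/3 = 8 - (-6 - 12*m*u)/3 = 8 + (2 + 4*m*u) = 10 + 4*m*u)
T(s) = 10 + 4*s*(-1 + √2) (T(s) = 10 + 4*s*(-1 + √2*√4/2) = 10 + 4*s*(-1 + (½)*√2*2) = 10 + 4*s*(-1 + √2))
T(-94) - 1*2499 = (10 - 4*(-94)*(1 - √2)) - 1*2499 = (10 + (376 - 376*√2)) - 2499 = (386 - 376*√2) - 2499 = -2113 - 376*√2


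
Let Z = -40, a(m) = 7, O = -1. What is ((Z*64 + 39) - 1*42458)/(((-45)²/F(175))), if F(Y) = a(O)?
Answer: -104951/675 ≈ -155.48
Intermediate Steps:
F(Y) = 7
((Z*64 + 39) - 1*42458)/(((-45)²/F(175))) = ((-40*64 + 39) - 1*42458)/(((-45)²/7)) = ((-2560 + 39) - 42458)/((2025*(⅐))) = (-2521 - 42458)/(2025/7) = -44979*7/2025 = -104951/675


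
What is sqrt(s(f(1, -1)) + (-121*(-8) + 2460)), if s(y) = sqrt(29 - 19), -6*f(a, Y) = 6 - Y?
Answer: sqrt(3428 + sqrt(10)) ≈ 58.576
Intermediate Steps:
f(a, Y) = -1 + Y/6 (f(a, Y) = -(6 - Y)/6 = -1 + Y/6)
s(y) = sqrt(10)
sqrt(s(f(1, -1)) + (-121*(-8) + 2460)) = sqrt(sqrt(10) + (-121*(-8) + 2460)) = sqrt(sqrt(10) + (968 + 2460)) = sqrt(sqrt(10) + 3428) = sqrt(3428 + sqrt(10))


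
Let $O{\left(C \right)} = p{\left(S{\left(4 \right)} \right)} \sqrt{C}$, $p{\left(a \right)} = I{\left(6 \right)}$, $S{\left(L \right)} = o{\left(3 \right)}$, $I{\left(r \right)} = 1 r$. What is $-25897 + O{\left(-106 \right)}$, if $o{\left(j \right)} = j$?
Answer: $-25897 + 6 i \sqrt{106} \approx -25897.0 + 61.774 i$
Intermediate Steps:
$I{\left(r \right)} = r$
$S{\left(L \right)} = 3$
$p{\left(a \right)} = 6$
$O{\left(C \right)} = 6 \sqrt{C}$
$-25897 + O{\left(-106 \right)} = -25897 + 6 \sqrt{-106} = -25897 + 6 i \sqrt{106}$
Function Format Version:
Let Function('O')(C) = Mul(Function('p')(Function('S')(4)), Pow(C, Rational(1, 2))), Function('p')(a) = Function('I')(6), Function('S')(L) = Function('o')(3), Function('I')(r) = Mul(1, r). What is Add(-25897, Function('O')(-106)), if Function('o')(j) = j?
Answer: Add(-25897, Mul(6, I, Pow(106, Rational(1, 2)))) ≈ Add(-25897., Mul(61.774, I))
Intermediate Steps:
Function('I')(r) = r
Function('S')(L) = 3
Function('p')(a) = 6
Function('O')(C) = Mul(6, Pow(C, Rational(1, 2)))
Add(-25897, Function('O')(-106)) = Add(-25897, Mul(6, Pow(-106, Rational(1, 2)))) = Add(-25897, Mul(6, Mul(I, Pow(106, Rational(1, 2))))) = Add(-25897, Mul(6, I, Pow(106, Rational(1, 2))))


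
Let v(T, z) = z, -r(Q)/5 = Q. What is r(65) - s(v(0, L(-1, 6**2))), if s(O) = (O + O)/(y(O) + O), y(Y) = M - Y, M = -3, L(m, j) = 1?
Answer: -973/3 ≈ -324.33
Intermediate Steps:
r(Q) = -5*Q
y(Y) = -3 - Y
s(O) = -2*O/3 (s(O) = (O + O)/((-3 - O) + O) = (2*O)/(-3) = (2*O)*(-1/3) = -2*O/3)
r(65) - s(v(0, L(-1, 6**2))) = -5*65 - (-2)/3 = -325 - 1*(-2/3) = -325 + 2/3 = -973/3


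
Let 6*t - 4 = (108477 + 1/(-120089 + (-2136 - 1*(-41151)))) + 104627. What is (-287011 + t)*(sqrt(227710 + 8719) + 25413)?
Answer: -1036318937024603/162148 - 122337260893*sqrt(236429)/486444 ≈ -6.5135e+9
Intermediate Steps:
t = 17277517991/486444 (t = 2/3 + ((108477 + 1/(-120089 + (-2136 - 1*(-41151)))) + 104627)/6 = 2/3 + ((108477 + 1/(-120089 + (-2136 + 41151))) + 104627)/6 = 2/3 + ((108477 + 1/(-120089 + 39015)) + 104627)/6 = 2/3 + ((108477 + 1/(-81074)) + 104627)/6 = 2/3 + ((108477 - 1/81074) + 104627)/6 = 2/3 + (8794664297/81074 + 104627)/6 = 2/3 + (1/6)*(17277193695/81074) = 2/3 + 5759064565/162148 = 17277517991/486444 ≈ 35518.)
(-287011 + t)*(sqrt(227710 + 8719) + 25413) = (-287011 + 17277517991/486444)*(sqrt(227710 + 8719) + 25413) = -122337260893*(sqrt(236429) + 25413)/486444 = -122337260893*(25413 + sqrt(236429))/486444 = -1036318937024603/162148 - 122337260893*sqrt(236429)/486444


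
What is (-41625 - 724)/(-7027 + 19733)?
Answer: -42349/12706 ≈ -3.3330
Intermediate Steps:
(-41625 - 724)/(-7027 + 19733) = -42349/12706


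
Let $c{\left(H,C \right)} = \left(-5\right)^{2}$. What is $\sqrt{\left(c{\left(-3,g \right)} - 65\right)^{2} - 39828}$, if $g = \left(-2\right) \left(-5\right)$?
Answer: $2 i \sqrt{9557} \approx 195.52 i$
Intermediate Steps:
$g = 10$
$c{\left(H,C \right)} = 25$
$\sqrt{\left(c{\left(-3,g \right)} - 65\right)^{2} - 39828} = \sqrt{\left(25 - 65\right)^{2} - 39828} = \sqrt{\left(-40\right)^{2} - 39828} = \sqrt{1600 - 39828} = \sqrt{-38228} = 2 i \sqrt{9557}$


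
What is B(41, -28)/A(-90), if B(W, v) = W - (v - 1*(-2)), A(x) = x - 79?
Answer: -67/169 ≈ -0.39645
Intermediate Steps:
A(x) = -79 + x
B(W, v) = -2 + W - v (B(W, v) = W - (v + 2) = W - (2 + v) = W + (-2 - v) = -2 + W - v)
B(41, -28)/A(-90) = (-2 + 41 - 1*(-28))/(-79 - 90) = (-2 + 41 + 28)/(-169) = 67*(-1/169) = -67/169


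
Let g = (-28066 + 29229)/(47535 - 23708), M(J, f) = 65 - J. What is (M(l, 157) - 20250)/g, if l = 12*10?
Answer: -483807235/1163 ≈ -4.1600e+5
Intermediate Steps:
l = 120
g = 1163/23827 ≈ 0.048810
(M(l, 157) - 20250)/g = ((65 - 1*120) - 20250)/(1163/23827) = ((65 - 120) - 20250)*(23827/1163) = (-55 - 20250)*(23827/1163) = -20305*23827/1163 = -483807235/1163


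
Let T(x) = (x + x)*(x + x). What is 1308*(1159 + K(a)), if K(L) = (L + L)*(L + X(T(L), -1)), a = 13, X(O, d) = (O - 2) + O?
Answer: 47868876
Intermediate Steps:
T(x) = 4*x**2 (T(x) = (2*x)*(2*x) = 4*x**2)
X(O, d) = -2 + 2*O (X(O, d) = (-2 + O) + O = -2 + 2*O)
K(L) = 2*L*(-2 + L + 8*L**2) (K(L) = (L + L)*(L + (-2 + 2*(4*L**2))) = (2*L)*(L + (-2 + 8*L**2)) = (2*L)*(-2 + L + 8*L**2) = 2*L*(-2 + L + 8*L**2))
1308*(1159 + K(a)) = 1308*(1159 + 2*13*(-2 + 13 + 8*13**2)) = 1308*(1159 + 2*13*(-2 + 13 + 8*169)) = 1308*(1159 + 2*13*(-2 + 13 + 1352)) = 1308*(1159 + 2*13*1363) = 1308*(1159 + 35438) = 1308*36597 = 47868876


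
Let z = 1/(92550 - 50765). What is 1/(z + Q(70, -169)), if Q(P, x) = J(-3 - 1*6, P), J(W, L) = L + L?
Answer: 41785/5849901 ≈ 0.0071429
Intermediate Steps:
J(W, L) = 2*L
Q(P, x) = 2*P
z = 1/41785 ≈ 2.3932e-5
1/(z + Q(70, -169)) = 1/(1/41785 + 2*70) = 1/(1/41785 + 140) = 1/(5849901/41785) = 41785/5849901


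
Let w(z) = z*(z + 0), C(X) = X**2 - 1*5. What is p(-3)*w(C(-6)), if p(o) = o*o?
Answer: 8649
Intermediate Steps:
p(o) = o**2
C(X) = -5 + X**2 (C(X) = X**2 - 5 = -5 + X**2)
w(z) = z**2 (w(z) = z*z = z**2)
p(-3)*w(C(-6)) = (-3)**2*(-5 + (-6)**2)**2 = 9*(-5 + 36)**2 = 9*31**2 = 9*961 = 8649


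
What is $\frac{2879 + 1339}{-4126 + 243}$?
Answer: $- \frac{4218}{3883} \approx -1.0863$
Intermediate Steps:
$\frac{2879 + 1339}{-4126 + 243} = \frac{4218}{-3883} = 4218 \left(- \frac{1}{3883}\right) = - \frac{4218}{3883}$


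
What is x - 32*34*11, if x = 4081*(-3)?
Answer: -24211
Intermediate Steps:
x = -12243
x - 32*34*11 = -12243 - 32*34*11 = -12243 - 1088*11 = -12243 - 1*11968 = -12243 - 11968 = -24211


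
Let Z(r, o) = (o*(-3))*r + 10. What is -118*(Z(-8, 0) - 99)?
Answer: 10502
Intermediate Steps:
Z(r, o) = 10 - 3*o*r (Z(r, o) = (-3*o)*r + 10 = -3*o*r + 10 = 10 - 3*o*r)
-118*(Z(-8, 0) - 99) = -118*((10 - 3*0*(-8)) - 99) = -118*((10 + 0) - 99) = -118*(10 - 99) = -118*(-89) = 10502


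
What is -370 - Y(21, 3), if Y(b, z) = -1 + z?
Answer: -372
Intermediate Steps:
-370 - Y(21, 3) = -370 - (-1 + 3) = -370 - 1*2 = -370 - 2 = -372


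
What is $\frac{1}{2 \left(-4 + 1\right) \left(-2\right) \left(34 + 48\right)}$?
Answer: $\frac{1}{984} \approx 0.0010163$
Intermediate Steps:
$\frac{1}{2 \left(-4 + 1\right) \left(-2\right) \left(34 + 48\right)} = \frac{1}{2 \left(-3\right) \left(-2\right) 82} = \frac{1}{\left(-6\right) \left(-2\right) 82} = \frac{1}{12 \cdot 82} = \frac{1}{984}$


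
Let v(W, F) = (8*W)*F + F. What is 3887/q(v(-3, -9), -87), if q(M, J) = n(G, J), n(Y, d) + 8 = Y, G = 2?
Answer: -3887/6 ≈ -647.83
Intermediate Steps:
n(Y, d) = -8 + Y
v(W, F) = F + 8*F*W (v(W, F) = 8*F*W + F = F + 8*F*W)
q(M, J) = -6 (q(M, J) = -8 + 2 = -6)
3887/q(v(-3, -9), -87) = 3887/(-6) = 3887*(-⅙) = -3887/6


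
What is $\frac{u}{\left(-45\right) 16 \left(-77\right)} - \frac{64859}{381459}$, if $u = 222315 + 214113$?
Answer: $\frac{4524544597}{587446860} \approx 7.702$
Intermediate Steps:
$u = 436428$
$\frac{u}{\left(-45\right) 16 \left(-77\right)} - \frac{64859}{381459} = \frac{436428}{\left(-45\right) 16 \left(-77\right)} - \frac{64859}{381459} = \frac{436428}{\left(-720\right) \left(-77\right)} - \frac{64859}{381459} = \frac{436428}{55440} - \frac{64859}{381459} = 436428 \cdot \frac{1}{55440} - \frac{64859}{381459} = \frac{12123}{1540} - \frac{64859}{381459} = \frac{4524544597}{587446860}$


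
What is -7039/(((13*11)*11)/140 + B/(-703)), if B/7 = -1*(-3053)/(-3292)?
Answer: -285078303370/455418511 ≈ -625.97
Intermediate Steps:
B = -21371/3292 (B = 7*(-1*(-3053)/(-3292)) = 7*(3053*(-1/3292)) = 7*(-3053/3292) = -21371/3292 ≈ -6.4918)
-7039/(((13*11)*11)/140 + B/(-703)) = -7039/(((13*11)*11)/140 - 21371/3292/(-703)) = -7039/((143*11)*(1/140) - 21371/3292*(-1/703)) = -7039/(1573*(1/140) + 21371/2314276) = -7039/(1573/140 + 21371/2314276) = -7039/455418511/40499830 = -7039*40499830/455418511 = -285078303370/455418511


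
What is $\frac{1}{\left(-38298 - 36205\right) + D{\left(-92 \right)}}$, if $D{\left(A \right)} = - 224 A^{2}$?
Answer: $- \frac{1}{1970439} \approx -5.075 \cdot 10^{-7}$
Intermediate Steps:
$\frac{1}{\left(-38298 - 36205\right) + D{\left(-92 \right)}} = \frac{1}{\left(-38298 - 36205\right) - 224 \left(-92\right)^{2}} = \frac{1}{-74503 - 1895936} = \frac{1}{-1970439} = - \frac{1}{1970439}$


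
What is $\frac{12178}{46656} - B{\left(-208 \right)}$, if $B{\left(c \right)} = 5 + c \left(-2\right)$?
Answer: $- \frac{9814999}{23328} \approx -420.74$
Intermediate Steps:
$B{\left(c \right)} = 5 - 2 c$
$\frac{12178}{46656} - B{\left(-208 \right)} = \frac{12178}{46656} - \left(5 - -416\right) = 12178 \cdot \frac{1}{46656} - \left(5 + 416\right) = \frac{6089}{23328} - 421 = - \frac{9814999}{23328}$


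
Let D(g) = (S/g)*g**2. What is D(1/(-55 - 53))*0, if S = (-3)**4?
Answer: 0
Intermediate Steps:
S = 81
D(g) = 81*g (D(g) = (81/g)*g**2 = 81*g)
D(1/(-55 - 53))*0 = (81/(-55 - 53))*0 = (81/(-108))*0 = (81*(-1/108))*0 = -3/4*0 = 0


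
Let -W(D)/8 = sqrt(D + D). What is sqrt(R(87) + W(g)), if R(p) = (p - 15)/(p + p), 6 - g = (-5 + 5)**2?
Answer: 2*sqrt(87 - 3364*sqrt(3))/29 ≈ 5.2248*I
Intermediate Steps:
g = 6 (g = 6 - (-5 + 5)**2 = 6 - 1*0**2 = 6 - 1*0 = 6 + 0 = 6)
W(D) = -8*sqrt(2)*sqrt(D) (W(D) = -8*sqrt(D + D) = -8*sqrt(2)*sqrt(D))
R(p) = (-15 + p)/(2*p) (R(p) = (-15 + p)/((2*p)) = (-15 + p)*(1/(2*p)) = (-15 + p)/(2*p))
sqrt(R(87) + W(g)) = sqrt((1/2)*(-15 + 87)/87 - 8*sqrt(2)*sqrt(6)) = sqrt((1/2)*(1/87)*72 - 16*sqrt(3)) = sqrt(12/29 - 16*sqrt(3))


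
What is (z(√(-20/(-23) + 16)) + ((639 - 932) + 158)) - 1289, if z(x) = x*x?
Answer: -32364/23 ≈ -1407.1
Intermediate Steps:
z(x) = x²
(z(√(-20/(-23) + 16)) + ((639 - 932) + 158)) - 1289 = ((√(-20/(-23) + 16))² + ((639 - 932) + 158)) - 1289 = ((√(-20*(-1/23) + 16))² + (-293 + 158)) - 1289 = ((√(20/23 + 16))² - 135) - 1289 = ((√(388/23))² - 135) - 1289 = ((2*√2231/23)² - 135) - 1289 = (388/23 - 135) - 1289 = -2717/23 - 1289 = -32364/23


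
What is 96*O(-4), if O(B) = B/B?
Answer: 96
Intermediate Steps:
O(B) = 1
96*O(-4) = 96*1 = 96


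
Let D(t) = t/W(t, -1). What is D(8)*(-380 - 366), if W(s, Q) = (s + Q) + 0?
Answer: -5968/7 ≈ -852.57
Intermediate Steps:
W(s, Q) = Q + s (W(s, Q) = (Q + s) + 0 = Q + s)
D(t) = t/(-1 + t)
D(8)*(-380 - 366) = (8/(-1 + 8))*(-380 - 366) = (8/7)*(-746) = -5968/7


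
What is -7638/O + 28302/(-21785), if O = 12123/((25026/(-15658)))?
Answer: -67120465916/229737268455 ≈ -0.29216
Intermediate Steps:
O = -31636989/4171 (O = 12123/((25026*(-1/15658))) = 12123/(-12513/7829) = 12123*(-7829/12513) = -31636989/4171 ≈ -7585.0)
-7638/O + 28302/(-21785) = -7638/(-31636989/4171) + 28302/(-21785) = -7638*(-4171/31636989) + 28302*(-1/21785) = 10619366/10545663 - 28302/21785 = -67120465916/229737268455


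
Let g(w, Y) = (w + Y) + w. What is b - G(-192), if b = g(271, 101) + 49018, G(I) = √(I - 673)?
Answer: 49661 - I*√865 ≈ 49661.0 - 29.411*I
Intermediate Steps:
g(w, Y) = Y + 2*w (g(w, Y) = (Y + w) + w = Y + 2*w)
G(I) = √(-673 + I)
b = 49661 (b = (101 + 2*271) + 49018 = (101 + 542) + 49018 = 643 + 49018 = 49661)
b - G(-192) = 49661 - √(-673 - 192) = 49661 - √(-865) = 49661 - I*√865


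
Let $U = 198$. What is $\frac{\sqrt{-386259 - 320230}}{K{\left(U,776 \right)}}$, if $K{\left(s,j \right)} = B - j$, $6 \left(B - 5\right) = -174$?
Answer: $- \frac{i \sqrt{706489}}{800} \approx - 1.0507 i$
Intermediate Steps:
$B = -24$ ($B = 5 + \frac{1}{6} \left(-174\right) = 5 - 29 = -24$)
$K{\left(s,j \right)} = -24 - j$
$\frac{\sqrt{-386259 - 320230}}{K{\left(U,776 \right)}} = \frac{\sqrt{-386259 - 320230}}{-24 - 776} = \frac{\sqrt{-706489}}{-24 - 776} = \frac{i \sqrt{706489}}{-800} = i \sqrt{706489} \left(- \frac{1}{800}\right) = - \frac{i \sqrt{706489}}{800}$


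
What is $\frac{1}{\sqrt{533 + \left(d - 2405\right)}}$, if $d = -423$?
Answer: $- \frac{i \sqrt{255}}{765} \approx - 0.020874 i$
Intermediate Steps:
$\frac{1}{\sqrt{533 + \left(d - 2405\right)}} = \frac{1}{\sqrt{533 - 2828}} = \frac{1}{\sqrt{-2295}} = \frac{1}{3 i \sqrt{255}} = - \frac{i \sqrt{255}}{765}$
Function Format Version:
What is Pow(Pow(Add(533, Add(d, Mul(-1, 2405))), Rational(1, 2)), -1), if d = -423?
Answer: Mul(Rational(-1, 765), I, Pow(255, Rational(1, 2))) ≈ Mul(-0.020874, I)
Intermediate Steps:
Pow(Pow(Add(533, Add(d, Mul(-1, 2405))), Rational(1, 2)), -1) = Pow(Pow(Add(533, Add(-423, Mul(-1, 2405))), Rational(1, 2)), -1) = Pow(Pow(Add(533, Add(-423, -2405)), Rational(1, 2)), -1) = Pow(Pow(Add(533, -2828), Rational(1, 2)), -1) = Pow(Pow(-2295, Rational(1, 2)), -1) = Pow(Mul(3, I, Pow(255, Rational(1, 2))), -1) = Mul(Rational(-1, 765), I, Pow(255, Rational(1, 2)))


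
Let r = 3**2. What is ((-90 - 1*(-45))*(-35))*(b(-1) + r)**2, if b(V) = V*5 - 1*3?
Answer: 1575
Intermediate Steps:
b(V) = -3 + 5*V (b(V) = 5*V - 3 = -3 + 5*V)
r = 9
((-90 - 1*(-45))*(-35))*(b(-1) + r)**2 = ((-90 - 1*(-45))*(-35))*((-3 + 5*(-1)) + 9)**2 = ((-90 + 45)*(-35))*((-3 - 5) + 9)**2 = (-45*(-35))*(-8 + 9)**2 = 1575*1**2 = 1575*1 = 1575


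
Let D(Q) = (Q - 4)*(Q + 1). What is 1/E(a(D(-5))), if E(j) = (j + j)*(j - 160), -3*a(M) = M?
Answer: 1/4128 ≈ 0.00024225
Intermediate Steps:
D(Q) = (1 + Q)*(-4 + Q) (D(Q) = (-4 + Q)*(1 + Q) = (1 + Q)*(-4 + Q))
a(M) = -M/3
E(j) = 2*j*(-160 + j) (E(j) = (2*j)*(-160 + j) = 2*j*(-160 + j))
1/E(a(D(-5))) = 1/(2*(-(-4 + (-5)² - 3*(-5))/3)*(-160 - (-4 + (-5)² - 3*(-5))/3)) = 1/(2*(-(-4 + 25 + 15)/3)*(-160 - (-4 + 25 + 15)/3)) = 1/(2*(-⅓*36)*(-160 - ⅓*36)) = 1/(2*(-12)*(-160 - 12)) = 1/(2*(-12)*(-172)) = 1/4128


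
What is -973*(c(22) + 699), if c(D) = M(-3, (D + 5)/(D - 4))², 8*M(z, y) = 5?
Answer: -43552453/64 ≈ -6.8051e+5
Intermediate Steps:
M(z, y) = 5/8 (M(z, y) = (⅛)*5 = 5/8)
c(D) = 25/64 (c(D) = (5/8)² = 25/64)
-973*(c(22) + 699) = -973*(25/64 + 699) = -973*44761/64 = -43552453/64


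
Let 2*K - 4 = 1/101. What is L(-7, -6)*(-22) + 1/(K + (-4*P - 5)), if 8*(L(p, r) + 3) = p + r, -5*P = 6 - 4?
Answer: 569423/5636 ≈ 101.03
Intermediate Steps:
P = -⅖ (P = -(6 - 4)/5 = -⅕*2 = -⅖ ≈ -0.40000)
L(p, r) = -3 + p/8 + r/8 (L(p, r) = -3 + (p + r)/8 = -3 + (p/8 + r/8) = -3 + p/8 + r/8)
K = 405/202 (K = 2 + (½)/101 = 2 + (½)*(1/101) = 2 + 1/202 = 405/202 ≈ 2.0050)
L(-7, -6)*(-22) + 1/(K + (-4*P - 5)) = (-3 + (⅛)*(-7) + (⅛)*(-6))*(-22) + 1/(405/202 + (-4*(-⅖) - 5)) = (-3 - 7/8 - ¾)*(-22) + 1/(405/202 + (8/5 - 5)) = -37/8*(-22) + 1/(405/202 - 17/5) = 407/4 + 1/(-1409/1010) = 407/4 - 1010/1409 = 569423/5636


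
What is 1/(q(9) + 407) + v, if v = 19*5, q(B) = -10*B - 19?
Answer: 28311/298 ≈ 95.003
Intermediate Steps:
q(B) = -19 - 10*B
v = 95
1/(q(9) + 407) + v = 1/((-19 - 10*9) + 407) + 95 = 1/((-19 - 90) + 407) + 95 = 1/(-109 + 407) + 95 = 1/298 + 95 = 28311/298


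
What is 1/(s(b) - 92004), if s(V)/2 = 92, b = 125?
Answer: -1/91820 ≈ -1.0891e-5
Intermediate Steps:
s(V) = 184 (s(V) = 2*92 = 184)
1/(s(b) - 92004) = 1/(184 - 92004) = 1/(-91820) = -1/91820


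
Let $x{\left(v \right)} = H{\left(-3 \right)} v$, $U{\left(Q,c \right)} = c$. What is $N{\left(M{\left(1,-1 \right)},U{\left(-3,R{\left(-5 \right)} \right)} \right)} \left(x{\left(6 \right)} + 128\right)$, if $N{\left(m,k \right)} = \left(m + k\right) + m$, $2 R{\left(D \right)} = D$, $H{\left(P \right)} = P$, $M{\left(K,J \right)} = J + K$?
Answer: $-275$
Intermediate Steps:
$R{\left(D \right)} = \frac{D}{2}$
$x{\left(v \right)} = - 3 v$
$N{\left(m,k \right)} = k + 2 m$ ($N{\left(m,k \right)} = \left(k + m\right) + m = k + 2 m$)
$N{\left(M{\left(1,-1 \right)},U{\left(-3,R{\left(-5 \right)} \right)} \right)} \left(x{\left(6 \right)} + 128\right) = \left(\frac{1}{2} \left(-5\right) + 2 \left(-1 + 1\right)\right) \left(\left(-3\right) 6 + 128\right) = \left(- \frac{5}{2} + 2 \cdot 0\right) \left(-18 + 128\right) = \left(- \frac{5}{2} + 0\right) 110 = \left(- \frac{5}{2}\right) 110 = -275$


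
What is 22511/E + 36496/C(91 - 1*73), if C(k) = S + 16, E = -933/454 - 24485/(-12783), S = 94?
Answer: -7170532833058/44569195 ≈ -1.6089e+5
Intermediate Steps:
E = -810349/5803482 (E = -933*1/454 - 24485*(-1/12783) = -933/454 + 24485/12783 = -810349/5803482 ≈ -0.13963)
C(k) = 110 (C(k) = 94 + 16 = 110)
22511/E + 36496/C(91 - 1*73) = 22511/(-810349/5803482) + 36496/110 = 22511*(-5803482/810349) + 36496*(1/110) = -130642183302/810349 + 18248/55 = -7170532833058/44569195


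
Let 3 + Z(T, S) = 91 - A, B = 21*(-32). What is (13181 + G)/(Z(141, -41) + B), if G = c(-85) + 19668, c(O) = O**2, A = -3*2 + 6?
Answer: -20037/292 ≈ -68.620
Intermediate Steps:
A = 0 (A = -6 + 6 = 0)
B = -672
Z(T, S) = 88 (Z(T, S) = -3 + (91 - 1*0) = -3 + (91 + 0) = -3 + 91 = 88)
G = 26893 (G = (-85)**2 + 19668 = 7225 + 19668 = 26893)
(13181 + G)/(Z(141, -41) + B) = (13181 + 26893)/(88 - 672) = 40074/(-584) = 40074*(-1/584) = -20037/292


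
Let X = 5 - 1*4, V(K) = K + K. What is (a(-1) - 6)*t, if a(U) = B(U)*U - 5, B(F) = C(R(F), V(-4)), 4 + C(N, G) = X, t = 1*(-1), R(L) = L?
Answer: 8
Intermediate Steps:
V(K) = 2*K
X = 1 (X = 5 - 4 = 1)
t = -1
C(N, G) = -3 (C(N, G) = -4 + 1 = -3)
B(F) = -3
a(U) = -5 - 3*U (a(U) = -3*U - 5 = -5 - 3*U)
(a(-1) - 6)*t = ((-5 - 3*(-1)) - 6)*(-1) = ((-5 + 3) - 6)*(-1) = (-2 - 6)*(-1) = -8*(-1) = 8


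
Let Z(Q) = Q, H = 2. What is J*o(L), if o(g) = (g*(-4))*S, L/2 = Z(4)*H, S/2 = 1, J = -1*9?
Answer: 1152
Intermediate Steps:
J = -9
S = 2 (S = 2*1 = 2)
L = 16 (L = 2*(4*2) = 2*8 = 16)
o(g) = -8*g (o(g) = (g*(-4))*2 = -4*g*2 = -8*g)
J*o(L) = -(-72)*16 = -9*(-128) = 1152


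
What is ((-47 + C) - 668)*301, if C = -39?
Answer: -226954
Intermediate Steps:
((-47 + C) - 668)*301 = ((-47 - 39) - 668)*301 = (-86 - 668)*301 = -754*301 = -226954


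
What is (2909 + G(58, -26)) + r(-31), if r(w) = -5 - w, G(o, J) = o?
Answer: 2993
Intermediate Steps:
(2909 + G(58, -26)) + r(-31) = (2909 + 58) + (-5 - 1*(-31)) = 2967 + (-5 + 31) = 2967 + 26 = 2993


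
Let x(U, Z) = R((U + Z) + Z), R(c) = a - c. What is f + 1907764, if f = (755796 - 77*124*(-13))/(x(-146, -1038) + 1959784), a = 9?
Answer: 748612492876/392403 ≈ 1.9078e+6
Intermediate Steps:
R(c) = 9 - c
x(U, Z) = 9 - U - 2*Z (x(U, Z) = 9 - ((U + Z) + Z) = 9 - (U + 2*Z) = 9 + (-U - 2*Z) = 9 - U - 2*Z)
f = 175984/392403 (f = (755796 - 77*124*(-13))/((9 - 1*(-146) - 2*(-1038)) + 1959784) = (755796 - 9548*(-13))/((9 + 146 + 2076) + 1959784) = (755796 + 124124)/(2231 + 1959784) = 879920/1962015 = 879920*(1/1962015) = 175984/392403 ≈ 0.44848)
f + 1907764 = 175984/392403 + 1907764 = 748612492876/392403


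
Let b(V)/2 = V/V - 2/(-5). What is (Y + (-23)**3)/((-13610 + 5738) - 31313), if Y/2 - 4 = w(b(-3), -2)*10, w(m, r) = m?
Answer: 12103/39185 ≈ 0.30887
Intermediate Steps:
b(V) = 14/5 (b(V) = 2*(V/V - 2/(-5)) = 2*(1 - 2*(-1/5)) = 2*(1 + 2/5) = 2*(7/5) = 14/5)
Y = 64 (Y = 8 + 2*((14/5)*10) = 8 + 2*28 = 8 + 56 = 64)
(Y + (-23)**3)/((-13610 + 5738) - 31313) = (64 + (-23)**3)/((-13610 + 5738) - 31313) = (64 - 12167)/(-7872 - 31313) = -12103/(-39185) = -12103*(-1/39185) = 12103/39185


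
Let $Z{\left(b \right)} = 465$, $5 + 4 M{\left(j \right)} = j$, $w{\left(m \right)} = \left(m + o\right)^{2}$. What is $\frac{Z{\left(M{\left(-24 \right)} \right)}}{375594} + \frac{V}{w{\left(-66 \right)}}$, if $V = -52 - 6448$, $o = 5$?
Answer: $- \frac{813210245}{465861758} \approx -1.7456$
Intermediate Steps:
$w{\left(m \right)} = \left(5 + m\right)^{2}$ ($w{\left(m \right)} = \left(m + 5\right)^{2} = \left(5 + m\right)^{2}$)
$M{\left(j \right)} = - \frac{5}{4} + \frac{j}{4}$
$V = -6500$ ($V = -52 - 6448 = -6500$)
$\frac{Z{\left(M{\left(-24 \right)} \right)}}{375594} + \frac{V}{w{\left(-66 \right)}} = \frac{465}{375594} - \frac{6500}{\left(5 - 66\right)^{2}} = 465 \cdot \frac{1}{375594} - \frac{6500}{\left(-61\right)^{2}} = \frac{155}{125198} - \frac{6500}{3721} = - \frac{813210245}{465861758}$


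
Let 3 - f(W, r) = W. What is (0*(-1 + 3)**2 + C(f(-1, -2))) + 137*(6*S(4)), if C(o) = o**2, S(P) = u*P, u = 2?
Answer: 6592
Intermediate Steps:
f(W, r) = 3 - W
S(P) = 2*P
(0*(-1 + 3)**2 + C(f(-1, -2))) + 137*(6*S(4)) = (0*(-1 + 3)**2 + (3 - 1*(-1))**2) + 137*(6*(2*4)) = (0*2**2 + (3 + 1)**2) + 137*(6*8) = (0*4 + 4**2) + 137*48 = (0 + 16) + 6576 = 16 + 6576 = 6592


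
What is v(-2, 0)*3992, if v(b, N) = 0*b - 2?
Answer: -7984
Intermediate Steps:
v(b, N) = -2 (v(b, N) = 0 - 2 = -2)
v(-2, 0)*3992 = -2*3992 = -7984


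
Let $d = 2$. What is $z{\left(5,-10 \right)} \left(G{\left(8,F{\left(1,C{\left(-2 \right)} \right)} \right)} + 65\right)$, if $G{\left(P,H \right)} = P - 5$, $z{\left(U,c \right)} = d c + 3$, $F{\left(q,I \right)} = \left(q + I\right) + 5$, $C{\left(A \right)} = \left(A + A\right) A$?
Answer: $-1156$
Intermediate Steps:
$C{\left(A \right)} = 2 A^{2}$ ($C{\left(A \right)} = 2 A A = 2 A^{2}$)
$F{\left(q,I \right)} = 5 + I + q$ ($F{\left(q,I \right)} = \left(I + q\right) + 5 = 5 + I + q$)
$z{\left(U,c \right)} = 3 + 2 c$ ($z{\left(U,c \right)} = 2 c + 3 = 3 + 2 c$)
$G{\left(P,H \right)} = -5 + P$
$z{\left(5,-10 \right)} \left(G{\left(8,F{\left(1,C{\left(-2 \right)} \right)} \right)} + 65\right) = \left(3 + 2 \left(-10\right)\right) \left(\left(-5 + 8\right) + 65\right) = \left(3 - 20\right) \left(3 + 65\right) = \left(-17\right) 68 = -1156$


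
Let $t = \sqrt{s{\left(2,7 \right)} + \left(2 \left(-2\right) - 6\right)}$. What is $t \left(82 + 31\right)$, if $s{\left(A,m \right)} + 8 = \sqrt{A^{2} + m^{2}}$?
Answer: $113 \sqrt{-18 + \sqrt{53}} \approx 369.98 i$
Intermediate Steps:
$s{\left(A,m \right)} = -8 + \sqrt{A^{2} + m^{2}}$
$t = \sqrt{-18 + \sqrt{53}}$ ($t = \sqrt{\left(-8 + \sqrt{2^{2} + 7^{2}}\right) + \left(2 \left(-2\right) - 6\right)} = \sqrt{\left(-8 + \sqrt{4 + 49}\right) - 10} = \sqrt{\left(-8 + \sqrt{53}\right) - 10} = \sqrt{-18 + \sqrt{53}} \approx 3.2741 i$)
$t \left(82 + 31\right) = \sqrt{-18 + \sqrt{53}} \left(82 + 31\right) = \sqrt{-18 + \sqrt{53}} \cdot 113 = 113 \sqrt{-18 + \sqrt{53}}$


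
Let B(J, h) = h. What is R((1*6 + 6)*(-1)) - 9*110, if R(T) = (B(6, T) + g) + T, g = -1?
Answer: -1015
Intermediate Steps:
R(T) = -1 + 2*T (R(T) = (T - 1) + T = (-1 + T) + T = -1 + 2*T)
R((1*6 + 6)*(-1)) - 9*110 = (-1 + 2*((1*6 + 6)*(-1))) - 9*110 = (-1 + 2*((6 + 6)*(-1))) - 990 = (-1 + 2*(12*(-1))) - 990 = (-1 + 2*(-12)) - 990 = (-1 - 24) - 990 = -25 - 990 = -1015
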